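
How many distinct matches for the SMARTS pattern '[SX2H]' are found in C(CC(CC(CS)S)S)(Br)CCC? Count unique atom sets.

[SX2H] is the SMARTS for a thiol: an aliphatic sulfur with two connections, one being H.
The molecule carries 3 separate instances of a thiol (-SH) meeting every constraint; each maps to a distinct set of atoms, giving 3 matches.

3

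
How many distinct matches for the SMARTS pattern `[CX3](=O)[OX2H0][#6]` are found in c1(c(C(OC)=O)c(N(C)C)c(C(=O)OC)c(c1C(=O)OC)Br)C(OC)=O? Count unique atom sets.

4

[CX3](=O)[OX2H0][#6] is the SMARTS for an ester: a carbonyl carbon bonded to an oxygen that is itself bonded to carbon (no H on that O).
The molecule carries 4 separate instances of a methyl-ester group (-C(=O)OCH3) meeting every constraint; each maps to a distinct set of atoms, giving 4 matches.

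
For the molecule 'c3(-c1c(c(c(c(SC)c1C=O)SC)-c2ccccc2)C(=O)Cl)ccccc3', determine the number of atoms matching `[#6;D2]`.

11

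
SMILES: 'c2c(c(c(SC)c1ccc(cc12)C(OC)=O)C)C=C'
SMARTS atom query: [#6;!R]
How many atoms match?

The query [#6;!R] means: carbon not in any ring.
Check the 19 heavy atoms by environment: 10× c (aromatic, in 6-ring) → no; 1× S (acyclic) → no; 6× C (acyclic) → match; 2× O (acyclic) → no.
That gives 6 matching atoms.

6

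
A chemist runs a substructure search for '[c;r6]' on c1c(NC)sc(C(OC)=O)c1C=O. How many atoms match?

0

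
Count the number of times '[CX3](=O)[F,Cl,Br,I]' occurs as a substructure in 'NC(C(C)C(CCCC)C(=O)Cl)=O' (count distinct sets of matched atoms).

1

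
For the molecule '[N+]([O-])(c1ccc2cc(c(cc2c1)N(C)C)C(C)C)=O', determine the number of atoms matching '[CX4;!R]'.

5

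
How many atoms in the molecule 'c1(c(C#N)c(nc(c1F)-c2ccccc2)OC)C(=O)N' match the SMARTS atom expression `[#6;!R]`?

The query [#6;!R] means: carbon not in any ring.
Check the 20 heavy atoms by environment: 1× n (aromatic, in 6-ring) → no; 11× c (aromatic, in 6-ring) → no; 3× C (acyclic) → match; 2× O (acyclic) → no; 2× N (acyclic) → no; 1× F (acyclic) → no.
That gives 3 matching atoms.

3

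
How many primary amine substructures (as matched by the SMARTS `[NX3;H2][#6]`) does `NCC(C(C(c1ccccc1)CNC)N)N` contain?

3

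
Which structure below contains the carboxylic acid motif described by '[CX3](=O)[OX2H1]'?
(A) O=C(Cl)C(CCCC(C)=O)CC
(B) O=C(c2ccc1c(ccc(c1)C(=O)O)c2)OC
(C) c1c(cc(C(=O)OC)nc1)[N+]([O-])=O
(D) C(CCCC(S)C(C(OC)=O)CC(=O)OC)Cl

B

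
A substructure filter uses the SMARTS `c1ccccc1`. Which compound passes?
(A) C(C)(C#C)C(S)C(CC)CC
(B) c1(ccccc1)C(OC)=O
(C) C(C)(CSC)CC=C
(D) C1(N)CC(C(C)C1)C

B

c1ccccc1 describes six aromatic carbons in a ring (a benzene ring).
(A) has a methyl group (-CH3) but no six-membered all-carbon aromatic ring is present.
(B) contains the required atom environment, so the pattern matches.
(C) has a methyl group (-CH3) but no six-membered all-carbon aromatic ring is present.
(D) has a methyl group (-CH3) but no six-membered all-carbon aromatic ring is present.
So the answer is (B).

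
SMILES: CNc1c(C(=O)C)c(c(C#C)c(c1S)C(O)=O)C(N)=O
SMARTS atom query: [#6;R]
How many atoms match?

6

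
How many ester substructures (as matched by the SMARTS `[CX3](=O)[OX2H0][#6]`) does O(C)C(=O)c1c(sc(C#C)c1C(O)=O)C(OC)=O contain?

[CX3](=O)[OX2H0][#6] is the SMARTS for an ester: a carbonyl carbon bonded to an oxygen that is itself bonded to carbon (no H on that O).
The molecule carries 2 separate instances of a methyl-ester group (-C(=O)OCH3) meeting every constraint; each maps to a distinct set of atoms, giving 2 matches.

2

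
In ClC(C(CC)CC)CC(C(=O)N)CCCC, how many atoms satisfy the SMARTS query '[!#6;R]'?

0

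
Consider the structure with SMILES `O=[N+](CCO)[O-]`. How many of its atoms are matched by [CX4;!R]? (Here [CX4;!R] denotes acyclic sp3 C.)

2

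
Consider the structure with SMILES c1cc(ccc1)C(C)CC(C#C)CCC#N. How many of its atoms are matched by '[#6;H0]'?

3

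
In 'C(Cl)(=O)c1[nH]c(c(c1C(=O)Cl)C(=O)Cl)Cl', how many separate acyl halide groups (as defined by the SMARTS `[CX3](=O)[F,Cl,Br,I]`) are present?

3

[CX3](=O)[F,Cl,Br,I] is the SMARTS for an acyl halide: a carbonyl carbon bonded to a halogen.
The molecule carries 3 separate instances of an acyl chloride (-C(=O)Cl) meeting every constraint; each maps to a distinct set of atoms, giving 3 matches.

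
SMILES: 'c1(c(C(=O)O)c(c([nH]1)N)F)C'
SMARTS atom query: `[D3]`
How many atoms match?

5

The query [D3] means: atom with exactly three heavy-atom neighbours.
Check the 11 heavy atoms by environment: 1× n (aromatic, D2) → no; 4× c (aromatic, D3) → match; 1× N (D1) → no; 1× F (D1) → no; 1× C (D3) → match; 2× O (D1) → no; 1× C (D1) → no.
Summing the matching environments: 4 + 1 = 5 matching atoms.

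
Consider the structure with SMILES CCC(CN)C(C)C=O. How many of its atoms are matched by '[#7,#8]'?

Check the 9 heavy atoms by environment: 7× C → no; 1× O → match; 1× N → match.
Summing the matching environments: 1 + 1 = 2 matching atoms.

2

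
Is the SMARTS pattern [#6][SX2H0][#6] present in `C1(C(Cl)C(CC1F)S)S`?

No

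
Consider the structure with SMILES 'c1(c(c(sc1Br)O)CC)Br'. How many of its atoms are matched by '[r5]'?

5

The query [r5] means: r5 matches atoms in a five-membered ring.
Check the 10 heavy atoms by environment: 1× s (aromatic, in 5-ring) → match; 4× c (aromatic, in 5-ring) → match; 1× O (acyclic) → no; 2× Br (acyclic) → no; 2× C (acyclic) → no.
Summing the matching environments: 1 + 4 = 5 matching atoms.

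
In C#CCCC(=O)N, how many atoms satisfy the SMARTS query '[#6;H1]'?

1

Check the 7 heavy atoms by environment: 2× C (H2) → no; 2× C (H0) → no; 1× C (H1) → match; 1× O (H0) → no; 1× N (H2) → no.
That gives 1 matching atom.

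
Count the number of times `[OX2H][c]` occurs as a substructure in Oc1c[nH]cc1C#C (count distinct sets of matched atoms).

1

[OX2H][c] is the SMARTS for a phenol: a hydroxyl oxygen attached to an aromatic carbon.
Exactly one fragment in the molecule meets all constraints, giving 1 match.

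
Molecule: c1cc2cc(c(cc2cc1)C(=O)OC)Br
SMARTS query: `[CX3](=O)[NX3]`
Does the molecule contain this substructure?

The pattern [CX3](=O)[NX3] describes a carbonyl carbon bonded to a trivalent nitrogen — an amide.
The closest candidate here is a methyl-ester group (-C(=O)OCH3), but the carbonyl is bonded to O, not to an NX3 nitrogen. No other fragment satisfies the full query, so there is no match.

No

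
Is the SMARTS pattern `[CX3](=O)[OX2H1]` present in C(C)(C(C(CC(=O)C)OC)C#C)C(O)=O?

Yes

The pattern [CX3](=O)[OX2H1] describes an sp2 carbon double-bonded to O and single-bonded to an -OH oxygen — a carboxylic acid.
The molecule carries a carboxylic acid group (-C(=O)OH), whose atoms satisfy every constraint of the query, so the pattern matches.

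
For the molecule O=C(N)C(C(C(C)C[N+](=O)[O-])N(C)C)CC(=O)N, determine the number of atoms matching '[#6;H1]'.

The query [#6;H1] means: any carbon bearing exactly one hydrogen.
Check the 18 heavy atoms by environment: 2× C (H2) → no; 3× C (H1) → match; 2× C (H0) → no; 3× O (H0) → no; 2× N (H2) → no; 1× N (charge +1, H0) → no; 1× O (charge -1, H0) → no; 3× C (H3) → no; 1× N (H0) → no.
That gives 3 matching atoms.

3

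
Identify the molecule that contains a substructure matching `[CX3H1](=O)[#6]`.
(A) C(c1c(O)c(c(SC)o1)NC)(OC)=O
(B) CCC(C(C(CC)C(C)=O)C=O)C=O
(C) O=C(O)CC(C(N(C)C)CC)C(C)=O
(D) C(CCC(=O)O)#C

B

[CX3H1](=O)[#6] describes an sp2 carbon with one H, double-bonded to O and single-bonded to carbon (an aldehyde).
(A) has a methyl-ester group (-C(=O)OCH3) but the carbonyl carbon has H0, not H1.
(B) contains an aldehyde (-CHO), which satisfies every atom and bond constraint.
(C) has an acetyl/ketone group (-C(=O)CH3) but the carbonyl carbon has H0 (two carbon neighbours), not H1.
(D) has a carboxylic acid group (-C(=O)OH) but the carbonyl carbon has H0 and is bonded to O, not H1.
So the answer is (B).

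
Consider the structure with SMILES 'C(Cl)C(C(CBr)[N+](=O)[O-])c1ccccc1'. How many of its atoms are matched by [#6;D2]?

The query [#6;D2] means: any carbon bonded to exactly two heavy atoms.
Check the 15 heavy atoms by environment: 2× C (D2) → match; 2× C (D3) → no; 1× c (aromatic, D3) → no; 5× c (aromatic, D2) → match; 1× Cl (D1) → no; 1× N (charge +1, D3) → no; 1× O (charge -1, D1) → no; 1× O (D1) → no; 1× Br (D1) → no.
Summing the matching environments: 2 + 5 = 7 matching atoms.

7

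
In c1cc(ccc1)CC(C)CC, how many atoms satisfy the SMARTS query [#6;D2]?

7

Check the 11 heavy atoms by environment: 2× C (D2) → match; 1× C (D3) → no; 1× c (aromatic, D3) → no; 5× c (aromatic, D2) → match; 2× C (D1) → no.
Summing the matching environments: 2 + 5 = 7 matching atoms.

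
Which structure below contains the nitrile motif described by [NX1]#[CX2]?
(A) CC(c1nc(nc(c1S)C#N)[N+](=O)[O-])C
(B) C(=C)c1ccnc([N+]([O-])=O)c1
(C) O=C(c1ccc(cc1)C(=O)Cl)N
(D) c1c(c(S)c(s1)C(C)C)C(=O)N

[NX1]#[CX2] describes a nitrogen triple-bonded to a two-connected carbon (a nitrile).
(A) contains a nitrile (-C#N), which satisfies every atom and bond constraint.
(B) has a nitro group (-[N+](=O)[O-]) but there is no C#N triple bond.
(C) has a primary amide (-C(=O)NH2) but the nitrogen is NX3, not NX1.
(D) has a primary amide (-C(=O)NH2) but the nitrogen is NX3, not NX1.
So the answer is (A).

A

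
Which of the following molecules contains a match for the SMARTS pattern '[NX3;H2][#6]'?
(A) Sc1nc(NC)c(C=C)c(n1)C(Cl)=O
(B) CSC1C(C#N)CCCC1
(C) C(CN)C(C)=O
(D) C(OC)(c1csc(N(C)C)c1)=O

C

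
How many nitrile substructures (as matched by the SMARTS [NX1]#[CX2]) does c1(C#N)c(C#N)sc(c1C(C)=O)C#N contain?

3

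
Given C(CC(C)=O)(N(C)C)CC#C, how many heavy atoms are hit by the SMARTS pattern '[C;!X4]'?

The query [C;!X4] means: aliphatic carbon that does not have four total connections.
Check the 11 heavy atoms by environment: 6× C (X4) → no; 1× C (X3) → match; 1× O (X1) → no; 1× N (X3) → no; 2× C (X2) → match.
Summing the matching environments: 1 + 2 = 3 matching atoms.

3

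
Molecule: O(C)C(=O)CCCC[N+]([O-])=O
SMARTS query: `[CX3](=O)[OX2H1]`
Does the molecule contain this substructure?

No

The pattern [CX3](=O)[OX2H1] describes an sp2 carbon double-bonded to O and single-bonded to an -OH oxygen — a carboxylic acid.
The closest candidate here is a methyl-ester group (-C(=O)OCH3), but the singly-bonded O has no H (OX2H0, not OX2H1). No other fragment satisfies the full query, so there is no match.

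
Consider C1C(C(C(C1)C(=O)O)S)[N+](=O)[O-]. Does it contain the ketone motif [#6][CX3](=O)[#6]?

The pattern [#6][CX3](=O)[#6] describes a carbonyl carbon (no H) flanked by two carbons — a ketone.
The closest candidate here is a carboxylic acid group (-C(=O)OH), but one neighbour of the carbonyl carbon is O, not C. No other fragment satisfies the full query, so there is no match.

No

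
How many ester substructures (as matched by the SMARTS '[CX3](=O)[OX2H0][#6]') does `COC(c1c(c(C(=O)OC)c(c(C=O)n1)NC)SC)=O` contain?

2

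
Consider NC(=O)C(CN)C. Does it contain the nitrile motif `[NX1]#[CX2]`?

No

The pattern [NX1]#[CX2] describes a nitrogen triple-bonded to a two-connected carbon — a nitrile.
The closest candidate here is a primary amino group (-NH2), but the nitrogen is NX3 (three connections), not NX1 triple-bonded. No other fragment satisfies the full query, so there is no match.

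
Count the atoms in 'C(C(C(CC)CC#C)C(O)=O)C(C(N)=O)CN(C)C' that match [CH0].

3

The query [CH0] means: aliphatic carbon with no attached hydrogen.
Check the 19 heavy atoms by environment: 4× C (H2) → no; 4× C (H1) → no; 3× C (H0) → match; 2× O (H0) → no; 1× N (H2) → no; 1× O (H1) → no; 1× N (H0) → no; 3× C (H3) → no.
That gives 3 matching atoms.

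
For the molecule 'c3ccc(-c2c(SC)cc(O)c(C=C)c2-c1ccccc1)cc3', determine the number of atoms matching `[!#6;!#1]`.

2

The query [!#6;!#1] means: not carbon and not hydrogen — any heteroatom.
Check the 23 heavy atoms by environment: 18× c (aromatic) → no; 3× C → no; 1× O → match; 1× S → match.
Summing the matching environments: 1 + 1 = 2 matching atoms.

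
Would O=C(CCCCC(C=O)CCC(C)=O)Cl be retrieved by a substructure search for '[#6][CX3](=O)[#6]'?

The pattern [#6][CX3](=O)[#6] describes a carbonyl carbon (no H) flanked by two carbons — a ketone.
The molecule carries an acetyl/ketone group (-C(=O)CH3), whose atoms satisfy every constraint of the query, so the pattern matches.

Yes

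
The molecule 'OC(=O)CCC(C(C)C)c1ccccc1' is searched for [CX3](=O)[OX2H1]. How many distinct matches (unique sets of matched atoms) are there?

[CX3](=O)[OX2H1] is the SMARTS for a carboxylic acid: an sp2 carbon double-bonded to O and single-bonded to an -OH oxygen.
Exactly one fragment in the molecule meets all constraints, giving 1 match.

1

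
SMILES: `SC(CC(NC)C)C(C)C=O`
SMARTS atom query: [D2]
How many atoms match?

3

The query [D2] means: atom with exactly two heavy-atom neighbours.
Check the 11 heavy atoms by environment: 3× C (D1) → no; 3× C (D3) → no; 2× C (D2) → match; 1× S (D1) → no; 1× N (D2) → match; 1× O (D1) → no.
Summing the matching environments: 2 + 1 = 3 matching atoms.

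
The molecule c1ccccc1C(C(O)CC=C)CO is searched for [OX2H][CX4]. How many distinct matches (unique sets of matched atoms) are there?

2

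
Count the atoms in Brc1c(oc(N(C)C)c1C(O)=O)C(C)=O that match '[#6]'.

Check the 15 heavy atoms by environment: 1× o (aromatic) → no; 4× c (aromatic) → match; 5× C → match; 3× O → no; 1× N → no; 1× Br → no.
Summing the matching environments: 4 + 5 = 9 matching atoms.

9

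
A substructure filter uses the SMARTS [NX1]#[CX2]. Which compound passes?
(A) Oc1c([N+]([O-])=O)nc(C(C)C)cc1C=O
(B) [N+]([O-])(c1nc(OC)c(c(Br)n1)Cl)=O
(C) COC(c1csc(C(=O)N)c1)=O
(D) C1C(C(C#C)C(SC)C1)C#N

D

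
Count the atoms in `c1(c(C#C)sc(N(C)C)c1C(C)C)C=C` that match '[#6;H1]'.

The query [#6;H1] means: any carbon bearing exactly one hydrogen.
Check the 15 heavy atoms by environment: 1× s (aromatic, H0) → no; 4× c (aromatic, H0) → no; 3× C (H1) → match; 4× C (H3) → no; 1× C (H0) → no; 1× C (H2) → no; 1× N (H0) → no.
That gives 3 matching atoms.

3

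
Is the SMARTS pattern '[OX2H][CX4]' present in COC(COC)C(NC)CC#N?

No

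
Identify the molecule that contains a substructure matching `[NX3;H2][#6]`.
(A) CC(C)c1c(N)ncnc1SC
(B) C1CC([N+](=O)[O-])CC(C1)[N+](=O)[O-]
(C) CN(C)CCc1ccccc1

A

[NX3;H2][#6] describes a trivalent nitrogen with two H attached to carbon (a primary amine).
(A) contains a primary amino group (-NH2), which satisfies every atom and bond constraint.
(B) has a nitro group (-[N+](=O)[O-]) but the nitrogen is [N+] with no H, not NX3H2.
(C) has a dimethylamino group (-N(CH3)2) but the nitrogen has H0, not H2.
So the answer is (A).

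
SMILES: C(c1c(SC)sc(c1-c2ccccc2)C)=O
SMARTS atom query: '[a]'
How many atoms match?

The query [a] means: a matches any aromatic atom.
Check the 16 heavy atoms by environment: 1× s (aromatic) → match; 10× c (aromatic) → match; 3× C → no; 1× S → no; 1× O → no.
Summing the matching environments: 1 + 10 = 11 matching atoms.

11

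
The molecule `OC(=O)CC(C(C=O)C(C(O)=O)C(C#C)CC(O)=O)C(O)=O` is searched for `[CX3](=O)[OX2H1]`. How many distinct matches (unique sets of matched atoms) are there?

[CX3](=O)[OX2H1] is the SMARTS for a carboxylic acid: an sp2 carbon double-bonded to O and single-bonded to an -OH oxygen.
The molecule carries 4 separate instances of a carboxylic acid group (-C(=O)OH) meeting every constraint; each maps to a distinct set of atoms, giving 4 matches.

4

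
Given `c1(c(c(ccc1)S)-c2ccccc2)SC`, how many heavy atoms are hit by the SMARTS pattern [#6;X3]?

The query [#6;X3] means: any carbon (aromatic or not) with three total connections.
Check the 15 heavy atoms by environment: 12× c (aromatic, X3) → match; 2× S (X2) → no; 1× C (X4) → no.
That gives 12 matching atoms.

12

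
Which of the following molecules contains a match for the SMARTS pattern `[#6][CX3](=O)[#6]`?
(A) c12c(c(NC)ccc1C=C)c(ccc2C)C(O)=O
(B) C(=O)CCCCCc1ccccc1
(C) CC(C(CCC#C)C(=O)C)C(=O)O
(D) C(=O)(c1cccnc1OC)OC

C

[#6][CX3](=O)[#6] describes a carbonyl carbon (no H) flanked by two carbons (a ketone).
(A) has a carboxylic acid group (-C(=O)OH) but one neighbour of the carbonyl carbon is O, not C.
(B) has an aldehyde (-CHO) but the carbonyl carbon has H1, so it is not flanked by two carbons.
(C) contains an acetyl/ketone group (-C(=O)CH3), which satisfies every atom and bond constraint.
(D) has a methyl-ester group (-C(=O)OCH3) but one neighbour of the carbonyl carbon is O, not C.
So the answer is (C).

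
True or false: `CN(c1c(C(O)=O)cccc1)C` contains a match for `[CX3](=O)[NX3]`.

False

The pattern [CX3](=O)[NX3] describes a carbonyl carbon bonded to a trivalent nitrogen — an amide.
The closest candidate here is a carboxylic acid group (-C(=O)OH), but the carbonyl is bonded to O, not to an NX3 nitrogen. No other fragment satisfies the full query, so there is no match.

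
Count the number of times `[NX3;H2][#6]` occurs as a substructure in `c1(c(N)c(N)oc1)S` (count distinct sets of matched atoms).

2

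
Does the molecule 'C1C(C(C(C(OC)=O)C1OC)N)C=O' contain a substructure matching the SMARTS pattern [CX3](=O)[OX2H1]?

No

The pattern [CX3](=O)[OX2H1] describes an sp2 carbon double-bonded to O and single-bonded to an -OH oxygen — a carboxylic acid.
The closest candidate here is a methyl-ester group (-C(=O)OCH3), but the singly-bonded O has no H (OX2H0, not OX2H1). No other fragment satisfies the full query, so there is no match.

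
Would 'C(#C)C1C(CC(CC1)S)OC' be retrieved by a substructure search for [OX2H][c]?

The pattern [OX2H][c] describes a hydroxyl oxygen attached to an aromatic carbon — a phenol.
The closest candidate here is a methoxy ether (-OCH3), but the oxygen has H0, not H1. No other fragment satisfies the full query, so there is no match.

No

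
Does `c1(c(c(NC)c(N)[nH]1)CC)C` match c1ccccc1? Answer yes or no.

No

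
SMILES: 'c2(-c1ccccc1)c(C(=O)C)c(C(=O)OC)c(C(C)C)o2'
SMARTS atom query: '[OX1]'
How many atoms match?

2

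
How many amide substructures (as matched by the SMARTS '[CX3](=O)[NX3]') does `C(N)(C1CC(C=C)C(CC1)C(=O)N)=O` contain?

[CX3](=O)[NX3] is the SMARTS for an amide: a carbonyl carbon bonded to a trivalent nitrogen.
The molecule carries 2 separate instances of a primary amide (-C(=O)NH2) meeting every constraint; each maps to a distinct set of atoms, giving 2 matches.

2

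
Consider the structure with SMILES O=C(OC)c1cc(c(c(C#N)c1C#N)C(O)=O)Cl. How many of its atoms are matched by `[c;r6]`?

6

Check the 18 heavy atoms by environment: 6× c (aromatic, in 6-ring) → match; 1× Cl (acyclic) → no; 5× C (acyclic) → no; 4× O (acyclic) → no; 2× N (acyclic) → no.
That gives 6 matching atoms.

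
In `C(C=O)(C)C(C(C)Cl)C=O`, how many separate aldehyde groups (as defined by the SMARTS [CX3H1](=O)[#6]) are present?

2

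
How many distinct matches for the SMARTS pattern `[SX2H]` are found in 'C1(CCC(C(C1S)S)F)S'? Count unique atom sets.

[SX2H] is the SMARTS for a thiol: an aliphatic sulfur with two connections, one being H.
The molecule carries 3 separate instances of a thiol (-SH) meeting every constraint; each maps to a distinct set of atoms, giving 3 matches.

3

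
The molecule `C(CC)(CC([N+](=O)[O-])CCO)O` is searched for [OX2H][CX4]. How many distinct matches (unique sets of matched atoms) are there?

2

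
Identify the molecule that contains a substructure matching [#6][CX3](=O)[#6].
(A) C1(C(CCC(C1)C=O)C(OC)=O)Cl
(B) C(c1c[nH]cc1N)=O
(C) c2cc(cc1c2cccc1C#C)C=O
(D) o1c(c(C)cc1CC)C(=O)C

D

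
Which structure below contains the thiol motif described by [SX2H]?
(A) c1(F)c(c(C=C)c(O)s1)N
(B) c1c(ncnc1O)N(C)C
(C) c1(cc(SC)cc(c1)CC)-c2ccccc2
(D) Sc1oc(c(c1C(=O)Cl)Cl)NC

D

[SX2H] describes an aliphatic sulfur with two connections, one being H (a thiol).
(A) has a hydroxyl group (-OH) but it is an -OH, not an -SH.
(B) has a hydroxyl group (-OH) but it is an -OH, not an -SH.
(C) has a methylthio ether (-SCH3) but the sulfur has H0 (bonded to two carbons), not H1.
(D) contains a thiol (-SH), which satisfies every atom and bond constraint.
So the answer is (D).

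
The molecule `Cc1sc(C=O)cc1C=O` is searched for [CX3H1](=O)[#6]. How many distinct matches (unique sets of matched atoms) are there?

2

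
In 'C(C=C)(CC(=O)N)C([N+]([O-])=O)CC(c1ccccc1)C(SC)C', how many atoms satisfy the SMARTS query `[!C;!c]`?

The query [!C;!c] means: neither aliphatic nor aromatic carbon — same as [!#6].
Check the 23 heavy atoms by environment: 11× C → no; 2× O → match; 1× N → match; 6× c (aromatic) → no; 1× N (charge +1) → match; 1× O (charge -1) → match; 1× S → match.
Summing the matching environments: 2 + 1 + 1 + 1 + 1 = 6 matching atoms.

6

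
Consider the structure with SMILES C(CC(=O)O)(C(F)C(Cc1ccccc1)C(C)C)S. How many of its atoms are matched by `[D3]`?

The query [D3] means: atom with exactly three heavy-atom neighbours.
Check the 19 heavy atoms by environment: 2× C (D2) → no; 5× C (D3) → match; 1× S (D1) → no; 1× c (aromatic, D3) → match; 5× c (aromatic, D2) → no; 2× C (D1) → no; 2× O (D1) → no; 1× F (D1) → no.
Summing the matching environments: 5 + 1 = 6 matching atoms.

6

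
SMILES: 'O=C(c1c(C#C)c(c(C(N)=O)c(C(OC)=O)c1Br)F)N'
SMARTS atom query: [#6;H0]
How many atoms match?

10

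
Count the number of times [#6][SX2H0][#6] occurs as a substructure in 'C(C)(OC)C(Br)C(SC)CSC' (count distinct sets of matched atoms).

2

[#6][SX2H0][#6] is the SMARTS for a thioether: an aliphatic sulfur bridging two carbons with no H on the sulfur.
The molecule carries 2 separate instances of a methylthio ether (-SCH3) meeting every constraint; each maps to a distinct set of atoms, giving 2 matches.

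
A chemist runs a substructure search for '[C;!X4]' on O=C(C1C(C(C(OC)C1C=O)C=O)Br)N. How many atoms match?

The query [C;!X4] means: aliphatic carbon that does not have four total connections.
Check the 15 heavy atoms by environment: 6× C (X4) → no; 3× C (X3) → match; 3× O (X1) → no; 1× N (X3) → no; 1× Br (X1) → no; 1× O (X2) → no.
That gives 3 matching atoms.

3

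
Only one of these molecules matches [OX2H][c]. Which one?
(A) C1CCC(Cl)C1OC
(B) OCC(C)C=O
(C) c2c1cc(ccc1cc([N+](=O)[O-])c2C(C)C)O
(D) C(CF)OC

C

[OX2H][c] describes a hydroxyl oxygen attached to an aromatic carbon (a phenol).
(A) has a methoxy ether (-OCH3) but the oxygen has H0, not H1.
(B) has a hydroxyl group (-OH) but the -OH is on an aliphatic carbon, not an aromatic c.
(C) contains a hydroxyl group (-OH), which satisfies every atom and bond constraint.
(D) has a methoxy ether (-OCH3) but the oxygen has H0, not H1.
So the answer is (C).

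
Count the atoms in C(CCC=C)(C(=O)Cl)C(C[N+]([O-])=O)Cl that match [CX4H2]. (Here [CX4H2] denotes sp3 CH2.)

The query [CX4H2] means: sp3 carbon (X4) with exactly two hydrogens.
Check the 14 heavy atoms by environment: 3× C (H2, X4) → match; 2× C (H1, X4) → no; 2× Cl (H0, X1) → no; 1× C (H1, X3) → no; 1× C (H2, X3) → no; 1× N (charge +1, H0, X3) → no; 1× O (charge -1, H0, X1) → no; 2× O (H0, X1) → no; 1× C (H0, X3) → no.
That gives 3 matching atoms.

3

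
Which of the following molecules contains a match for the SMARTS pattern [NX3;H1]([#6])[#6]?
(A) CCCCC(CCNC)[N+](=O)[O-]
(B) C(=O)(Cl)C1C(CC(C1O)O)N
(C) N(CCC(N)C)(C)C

A

[NX3;H1]([#6])[#6] describes a trivalent nitrogen with one H, bonded to two carbons (a secondary amine).
(A) contains an N-methylamino group (-NHCH3), which satisfies every atom and bond constraint.
(B) has a primary amino group (-NH2) but the nitrogen has H2 and only one carbon neighbour.
(C) has a primary amino group (-NH2) but the nitrogen has H2 and only one carbon neighbour.
So the answer is (A).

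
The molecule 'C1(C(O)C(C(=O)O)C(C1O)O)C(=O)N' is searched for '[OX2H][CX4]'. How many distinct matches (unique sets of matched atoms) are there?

3

[OX2H][CX4] is the SMARTS for an aliphatic alcohol: a hydroxyl oxygen bound to an sp3 (X4) carbon.
The molecule carries 3 separate instances of a hydroxyl group (-OH) meeting every constraint; each maps to a distinct set of atoms, giving 3 matches.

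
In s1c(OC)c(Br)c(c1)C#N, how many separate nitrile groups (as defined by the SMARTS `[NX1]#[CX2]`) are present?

[NX1]#[CX2] is the SMARTS for a nitrile: a nitrogen triple-bonded to a two-connected carbon.
Exactly one fragment in the molecule meets all constraints, giving 1 match.

1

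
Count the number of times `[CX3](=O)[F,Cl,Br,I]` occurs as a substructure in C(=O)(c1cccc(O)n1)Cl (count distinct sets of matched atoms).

[CX3](=O)[F,Cl,Br,I] is the SMARTS for an acyl halide: a carbonyl carbon bonded to a halogen.
Exactly one fragment in the molecule meets all constraints, giving 1 match.

1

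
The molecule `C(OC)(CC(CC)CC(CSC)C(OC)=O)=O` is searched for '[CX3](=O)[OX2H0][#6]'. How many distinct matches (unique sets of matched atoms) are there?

2

[CX3](=O)[OX2H0][#6] is the SMARTS for an ester: a carbonyl carbon bonded to an oxygen that is itself bonded to carbon (no H on that O).
The molecule carries 2 separate instances of a methyl-ester group (-C(=O)OCH3) meeting every constraint; each maps to a distinct set of atoms, giving 2 matches.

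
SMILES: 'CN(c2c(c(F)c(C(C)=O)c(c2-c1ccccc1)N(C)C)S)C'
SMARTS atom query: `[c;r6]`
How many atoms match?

12

The query [c;r6] means: aromatic carbon that belongs to a six-membered ring.
Check the 23 heavy atoms by environment: 12× c (aromatic, in 6-ring) → match; 2× N (acyclic) → no; 6× C (acyclic) → no; 1× O (acyclic) → no; 1× S (acyclic) → no; 1× F (acyclic) → no.
That gives 12 matching atoms.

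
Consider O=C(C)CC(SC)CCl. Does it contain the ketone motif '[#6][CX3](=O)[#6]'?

The pattern [#6][CX3](=O)[#6] describes a carbonyl carbon (no H) flanked by two carbons — a ketone.
The molecule carries an acetyl/ketone group (-C(=O)CH3), whose atoms satisfy every constraint of the query, so the pattern matches.

Yes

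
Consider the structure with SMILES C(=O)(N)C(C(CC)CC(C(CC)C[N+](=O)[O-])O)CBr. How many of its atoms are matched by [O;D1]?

Check the 19 heavy atoms by environment: 5× C (D2) → no; 5× C (D3) → no; 2× C (D1) → no; 3× O (D1) → match; 1× Br (D1) → no; 1× N (D1) → no; 1× N (charge +1, D3) → no; 1× O (charge -1, D1) → match.
Summing the matching environments: 3 + 1 = 4 matching atoms.

4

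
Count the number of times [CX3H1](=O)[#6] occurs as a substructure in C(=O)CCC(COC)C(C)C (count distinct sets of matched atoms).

[CX3H1](=O)[#6] is the SMARTS for an aldehyde: an sp2 carbon with one H, double-bonded to O and single-bonded to carbon.
Exactly one fragment in the molecule meets all constraints, giving 1 match.

1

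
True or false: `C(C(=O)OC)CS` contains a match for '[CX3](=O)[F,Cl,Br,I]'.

False

The pattern [CX3](=O)[F,Cl,Br,I] describes a carbonyl carbon bonded to a halogen — an acyl halide.
The closest candidate here is a methyl-ester group (-C(=O)OCH3), but the carbonyl is bonded to -O-C, not to a halogen. No other fragment satisfies the full query, so there is no match.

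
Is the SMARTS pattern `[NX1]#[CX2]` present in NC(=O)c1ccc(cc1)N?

No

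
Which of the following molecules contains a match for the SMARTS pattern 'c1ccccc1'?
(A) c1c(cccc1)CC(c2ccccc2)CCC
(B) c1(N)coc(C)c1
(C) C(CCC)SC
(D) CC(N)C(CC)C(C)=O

A

c1ccccc1 describes six aromatic carbons in a ring (a benzene ring).
(A) contains a phenyl ring, which satisfies every atom and bond constraint.
(B) has a methyl group (-CH3) but no six-membered all-carbon aromatic ring is present.
(C) has a methyl group (-CH3) but no six-membered all-carbon aromatic ring is present.
(D) has a methyl group (-CH3) but no six-membered all-carbon aromatic ring is present.
So the answer is (A).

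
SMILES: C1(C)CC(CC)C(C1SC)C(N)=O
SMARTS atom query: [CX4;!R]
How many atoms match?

Check the 13 heavy atoms by environment: 5× C (X4, in 5-ring) → no; 1× C (X3, acyclic) → no; 1× O (X1, acyclic) → no; 1× N (X3, acyclic) → no; 4× C (X4, acyclic) → match; 1× S (X2, acyclic) → no.
That gives 4 matching atoms.

4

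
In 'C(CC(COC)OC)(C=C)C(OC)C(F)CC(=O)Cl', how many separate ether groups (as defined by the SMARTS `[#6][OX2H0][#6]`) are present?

[#6][OX2H0][#6] is the SMARTS for an ether: an aliphatic oxygen bridging two carbons with no H on the oxygen.
The molecule carries 3 separate instances of a methoxy ether (-OCH3) meeting every constraint; each maps to a distinct set of atoms, giving 3 matches.

3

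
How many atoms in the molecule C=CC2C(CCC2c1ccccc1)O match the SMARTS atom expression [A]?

8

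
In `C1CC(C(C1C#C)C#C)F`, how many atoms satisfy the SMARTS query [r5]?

5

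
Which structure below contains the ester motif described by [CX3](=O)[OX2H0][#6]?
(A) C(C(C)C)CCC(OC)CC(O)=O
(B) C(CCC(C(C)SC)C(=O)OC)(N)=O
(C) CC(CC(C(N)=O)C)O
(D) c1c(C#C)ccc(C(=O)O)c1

[CX3](=O)[OX2H0][#6] describes a carbonyl carbon bonded to an oxygen that is itself bonded to carbon (no H on that O) (an ester).
(A) has a methoxy ether (-OCH3) but the ether oxygen is not adjacent to a C=O carbon.
(B) contains a methyl-ester group (-C(=O)OCH3), which satisfies every atom and bond constraint.
(C) has a primary amide (-C(=O)NH2) but the carbonyl is bonded to N, not to an O-C linkage.
(D) has a carboxylic acid group (-C(=O)OH) but the singly-bonded O carries H (OX2H1, not H0).
So the answer is (B).

B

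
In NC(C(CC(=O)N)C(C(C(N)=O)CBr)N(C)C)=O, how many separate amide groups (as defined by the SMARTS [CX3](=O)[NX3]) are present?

[CX3](=O)[NX3] is the SMARTS for an amide: a carbonyl carbon bonded to a trivalent nitrogen.
The molecule carries 3 separate instances of a primary amide (-C(=O)NH2) meeting every constraint; each maps to a distinct set of atoms, giving 3 matches.

3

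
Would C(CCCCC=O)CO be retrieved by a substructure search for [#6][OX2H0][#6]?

No

The pattern [#6][OX2H0][#6] describes an aliphatic oxygen bridging two carbons with no H on the oxygen — an ether.
The closest candidate here is a hydroxyl group (-OH), but the oxygen has H1, not H0 bridging two carbons. No other fragment satisfies the full query, so there is no match.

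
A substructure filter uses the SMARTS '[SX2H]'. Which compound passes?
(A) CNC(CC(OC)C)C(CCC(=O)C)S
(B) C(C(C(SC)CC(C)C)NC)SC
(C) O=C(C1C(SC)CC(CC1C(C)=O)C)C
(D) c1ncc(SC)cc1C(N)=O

A

[SX2H] describes an aliphatic sulfur with two connections, one being H (a thiol).
(A) contains a thiol (-SH), which satisfies every atom and bond constraint.
(B) has a methylthio ether (-SCH3) but the sulfur has H0 (bonded to two carbons), not H1.
(C) has a methylthio ether (-SCH3) but the sulfur has H0 (bonded to two carbons), not H1.
(D) has a methylthio ether (-SCH3) but the sulfur has H0 (bonded to two carbons), not H1.
So the answer is (A).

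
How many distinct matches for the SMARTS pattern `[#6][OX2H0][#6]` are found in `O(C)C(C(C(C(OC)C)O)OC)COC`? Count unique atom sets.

[#6][OX2H0][#6] is the SMARTS for an ether: an aliphatic oxygen bridging two carbons with no H on the oxygen.
The molecule carries 4 separate instances of a methoxy ether (-OCH3) meeting every constraint; each maps to a distinct set of atoms, giving 4 matches.

4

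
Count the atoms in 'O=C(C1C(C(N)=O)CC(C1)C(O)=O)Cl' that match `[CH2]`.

2

Check the 14 heavy atoms by environment: 3× C (H1) → no; 2× C (H2) → match; 3× C (H0) → no; 3× O (H0) → no; 1× O (H1) → no; 1× N (H2) → no; 1× Cl (H0) → no.
That gives 2 matching atoms.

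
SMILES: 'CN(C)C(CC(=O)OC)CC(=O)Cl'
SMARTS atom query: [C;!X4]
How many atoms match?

2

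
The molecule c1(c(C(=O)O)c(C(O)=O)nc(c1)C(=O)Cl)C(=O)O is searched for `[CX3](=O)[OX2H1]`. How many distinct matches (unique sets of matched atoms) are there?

3

[CX3](=O)[OX2H1] is the SMARTS for a carboxylic acid: an sp2 carbon double-bonded to O and single-bonded to an -OH oxygen.
The molecule carries 3 separate instances of a carboxylic acid group (-C(=O)OH) meeting every constraint; each maps to a distinct set of atoms, giving 3 matches.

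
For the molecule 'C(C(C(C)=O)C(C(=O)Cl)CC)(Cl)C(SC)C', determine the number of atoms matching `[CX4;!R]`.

9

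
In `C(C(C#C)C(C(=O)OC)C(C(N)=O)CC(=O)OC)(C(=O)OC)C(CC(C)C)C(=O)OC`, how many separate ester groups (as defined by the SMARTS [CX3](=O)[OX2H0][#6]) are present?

4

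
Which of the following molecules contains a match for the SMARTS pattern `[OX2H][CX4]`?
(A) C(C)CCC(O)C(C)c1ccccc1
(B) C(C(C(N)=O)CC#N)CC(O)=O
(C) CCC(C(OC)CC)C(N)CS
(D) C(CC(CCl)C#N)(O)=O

[OX2H][CX4] describes a hydroxyl oxygen bound to an sp3 (X4) carbon (an aliphatic alcohol).
(A) contains a hydroxyl group (-OH), which satisfies every atom and bond constraint.
(B) has a carboxylic acid group (-C(=O)OH) but the -OH is on a CX3 carbonyl carbon, not a CX4 carbon.
(C) has a methoxy ether (-OCH3) but the oxygen has H0 (ether), not H1.
(D) has a carboxylic acid group (-C(=O)OH) but the -OH is on a CX3 carbonyl carbon, not a CX4 carbon.
So the answer is (A).

A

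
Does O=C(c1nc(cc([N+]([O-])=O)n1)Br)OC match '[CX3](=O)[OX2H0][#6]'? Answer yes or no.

Yes

The pattern [CX3](=O)[OX2H0][#6] describes a carbonyl carbon bonded to an oxygen that is itself bonded to carbon (no H on that O) — an ester.
The molecule carries a methyl-ester group (-C(=O)OCH3), whose atoms satisfy every constraint of the query, so the pattern matches.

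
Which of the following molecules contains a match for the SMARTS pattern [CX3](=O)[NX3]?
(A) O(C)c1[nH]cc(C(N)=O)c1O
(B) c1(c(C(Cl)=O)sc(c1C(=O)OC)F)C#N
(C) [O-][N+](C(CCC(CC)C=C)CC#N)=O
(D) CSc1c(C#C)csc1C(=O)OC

A

[CX3](=O)[NX3] describes a carbonyl carbon bonded to a trivalent nitrogen (an amide).
(A) contains a primary amide (-C(=O)NH2), which satisfies every atom and bond constraint.
(B) has a nitrile (-C#N) but the nitrile N is NX1 (triple-bonded), not NX3.
(C) has a nitrile (-C#N) but the nitrile N is NX1 (triple-bonded), not NX3.
(D) has a methyl-ester group (-C(=O)OCH3) but the carbonyl is bonded to O, not to an NX3 nitrogen.
So the answer is (A).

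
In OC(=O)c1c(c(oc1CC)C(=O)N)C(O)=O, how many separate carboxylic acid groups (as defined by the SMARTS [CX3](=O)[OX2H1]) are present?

[CX3](=O)[OX2H1] is the SMARTS for a carboxylic acid: an sp2 carbon double-bonded to O and single-bonded to an -OH oxygen.
The molecule carries 2 separate instances of a carboxylic acid group (-C(=O)OH) meeting every constraint; each maps to a distinct set of atoms, giving 2 matches.

2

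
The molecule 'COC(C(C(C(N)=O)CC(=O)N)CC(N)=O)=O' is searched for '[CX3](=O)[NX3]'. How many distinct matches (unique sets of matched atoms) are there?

[CX3](=O)[NX3] is the SMARTS for an amide: a carbonyl carbon bonded to a trivalent nitrogen.
The molecule carries 3 separate instances of a primary amide (-C(=O)NH2) meeting every constraint; each maps to a distinct set of atoms, giving 3 matches.

3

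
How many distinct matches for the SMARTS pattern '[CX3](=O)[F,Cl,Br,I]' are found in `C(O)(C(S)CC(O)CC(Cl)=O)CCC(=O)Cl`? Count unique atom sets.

[CX3](=O)[F,Cl,Br,I] is the SMARTS for an acyl halide: a carbonyl carbon bonded to a halogen.
The molecule carries 2 separate instances of an acyl chloride (-C(=O)Cl) meeting every constraint; each maps to a distinct set of atoms, giving 2 matches.

2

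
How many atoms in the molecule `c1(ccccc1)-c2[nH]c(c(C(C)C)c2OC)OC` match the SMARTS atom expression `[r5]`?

The query [r5] means: r5 matches atoms in a five-membered ring.
Check the 18 heavy atoms by environment: 1× n (aromatic, in 5-ring) → match; 4× c (aromatic, in 5-ring) → match; 2× O (acyclic) → no; 5× C (acyclic) → no; 6× c (aromatic, in 6-ring) → no.
Summing the matching environments: 1 + 4 = 5 matching atoms.

5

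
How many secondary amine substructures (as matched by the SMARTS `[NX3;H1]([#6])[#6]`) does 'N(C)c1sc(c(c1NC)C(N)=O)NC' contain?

3

[NX3;H1]([#6])[#6] is the SMARTS for a secondary amine: a trivalent nitrogen with one H, bonded to two carbons.
The molecule carries 3 separate instances of an N-methylamino group (-NHCH3) meeting every constraint; each maps to a distinct set of atoms, giving 3 matches.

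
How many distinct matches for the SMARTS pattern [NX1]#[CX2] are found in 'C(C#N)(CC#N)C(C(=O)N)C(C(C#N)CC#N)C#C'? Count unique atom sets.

4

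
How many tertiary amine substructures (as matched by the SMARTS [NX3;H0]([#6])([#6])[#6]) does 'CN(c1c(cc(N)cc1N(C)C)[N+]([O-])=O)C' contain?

[NX3;H0]([#6])([#6])[#6] is the SMARTS for a tertiary amine: a trivalent nitrogen with no H, bonded to three carbons.
The molecule carries 2 separate instances of a dimethylamino group (-N(CH3)2) meeting every constraint; each maps to a distinct set of atoms, giving 2 matches.

2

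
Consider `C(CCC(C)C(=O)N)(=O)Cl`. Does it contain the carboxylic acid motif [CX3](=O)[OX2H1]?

The pattern [CX3](=O)[OX2H1] describes an sp2 carbon double-bonded to O and single-bonded to an -OH oxygen — a carboxylic acid.
The closest candidate here is an acyl chloride (-C(=O)Cl), but the carbonyl is bonded to Cl, not to an -OH oxygen. No other fragment satisfies the full query, so there is no match.

No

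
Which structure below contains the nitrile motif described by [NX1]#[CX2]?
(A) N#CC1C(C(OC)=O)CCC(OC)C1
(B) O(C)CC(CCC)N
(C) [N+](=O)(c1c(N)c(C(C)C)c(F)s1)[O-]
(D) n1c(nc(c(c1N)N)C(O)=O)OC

A

[NX1]#[CX2] describes a nitrogen triple-bonded to a two-connected carbon (a nitrile).
(A) contains a nitrile (-C#N), which satisfies every atom and bond constraint.
(B) has a primary amino group (-NH2) but the nitrogen is NX3 (three connections), not NX1 triple-bonded.
(C) has a nitro group (-[N+](=O)[O-]) but there is no C#N triple bond.
(D) has a primary amino group (-NH2) but the nitrogen is NX3 (three connections), not NX1 triple-bonded.
So the answer is (A).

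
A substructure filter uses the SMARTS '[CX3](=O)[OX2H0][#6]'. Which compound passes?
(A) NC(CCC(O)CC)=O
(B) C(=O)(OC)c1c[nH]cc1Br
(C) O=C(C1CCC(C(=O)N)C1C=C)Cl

B

[CX3](=O)[OX2H0][#6] describes a carbonyl carbon bonded to an oxygen that is itself bonded to carbon (no H on that O) (an ester).
(A) has a primary amide (-C(=O)NH2) but the carbonyl is bonded to N, not to an O-C linkage.
(B) contains a methyl-ester group (-C(=O)OCH3), which satisfies every atom and bond constraint.
(C) has a primary amide (-C(=O)NH2) but the carbonyl is bonded to N, not to an O-C linkage.
So the answer is (B).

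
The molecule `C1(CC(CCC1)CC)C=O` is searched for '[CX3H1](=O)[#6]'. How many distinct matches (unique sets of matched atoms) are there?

1

[CX3H1](=O)[#6] is the SMARTS for an aldehyde: an sp2 carbon with one H, double-bonded to O and single-bonded to carbon.
Exactly one fragment in the molecule meets all constraints, giving 1 match.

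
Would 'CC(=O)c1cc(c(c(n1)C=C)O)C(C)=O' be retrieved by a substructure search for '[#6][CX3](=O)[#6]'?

Yes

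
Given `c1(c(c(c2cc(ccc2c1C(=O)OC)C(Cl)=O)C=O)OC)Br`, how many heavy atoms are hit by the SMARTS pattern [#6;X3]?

13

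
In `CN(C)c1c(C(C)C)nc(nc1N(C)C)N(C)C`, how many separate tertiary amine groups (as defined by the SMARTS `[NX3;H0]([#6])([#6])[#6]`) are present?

[NX3;H0]([#6])([#6])[#6] is the SMARTS for a tertiary amine: a trivalent nitrogen with no H, bonded to three carbons.
The molecule carries 3 separate instances of a dimethylamino group (-N(CH3)2) meeting every constraint; each maps to a distinct set of atoms, giving 3 matches.

3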